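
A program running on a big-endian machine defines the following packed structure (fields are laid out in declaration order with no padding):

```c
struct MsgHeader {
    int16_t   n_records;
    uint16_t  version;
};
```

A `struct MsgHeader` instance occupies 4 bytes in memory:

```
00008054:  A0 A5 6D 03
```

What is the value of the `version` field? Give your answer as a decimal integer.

`version` follows `n_records` (2 bytes), so it starts at byte offset 2 and occupies 2 bytes.
Bytes at offsets 2..3: 6D 03.
Big-endian: lowest address holds the most-significant byte.
The bytes are already most-significant first: 0x6D03.
0x6D03 = 27907.

27907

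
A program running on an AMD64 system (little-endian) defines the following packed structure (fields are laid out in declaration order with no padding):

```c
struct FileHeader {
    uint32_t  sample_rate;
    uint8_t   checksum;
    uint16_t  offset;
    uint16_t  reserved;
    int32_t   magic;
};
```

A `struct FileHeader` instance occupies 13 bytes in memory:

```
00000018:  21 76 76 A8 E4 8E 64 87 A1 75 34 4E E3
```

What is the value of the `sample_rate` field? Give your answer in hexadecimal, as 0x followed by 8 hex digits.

0xA8767621

`sample_rate` is the first field, at byte offset 0, occupying 4 bytes.
Bytes at offsets 0..3: 21 76 76 A8.
Little-endian: lowest address holds the least-significant byte.
Reassemble most-significant byte first: A8 76 76 21 → 0xA8767621.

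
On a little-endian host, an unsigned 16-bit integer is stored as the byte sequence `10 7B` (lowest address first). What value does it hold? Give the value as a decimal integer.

31504

Little-endian stores the least-significant byte at the lowest address.
Reassemble most-significant byte first: 7B 10 → 0x7B10.
0x7B10 = 31504.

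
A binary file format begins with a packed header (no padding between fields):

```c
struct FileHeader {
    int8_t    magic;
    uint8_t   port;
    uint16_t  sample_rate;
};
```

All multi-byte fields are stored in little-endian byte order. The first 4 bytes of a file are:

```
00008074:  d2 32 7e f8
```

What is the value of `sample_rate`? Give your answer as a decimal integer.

63614

`sample_rate` follows `magic` (1 B), `port` (1 B), so it starts at offset 1 + 1 = 2 and occupies 2 bytes.
Bytes at offsets 2..3: 7E F8.
In little-endian order the low byte comes first in memory.
Reassemble most-significant byte first: F8 7E → 0xF87E.
0xF87E = 63614.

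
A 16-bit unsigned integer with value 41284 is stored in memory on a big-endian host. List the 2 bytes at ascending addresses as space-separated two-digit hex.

A1 44

41284 in hexadecimal, padded to 16 bits, is 0xA144.
Split into bytes (most-significant first): A1 44.
Big-endian: lowest address holds the most-significant byte.
So the memory order matches the most-significant-first order: A1 44.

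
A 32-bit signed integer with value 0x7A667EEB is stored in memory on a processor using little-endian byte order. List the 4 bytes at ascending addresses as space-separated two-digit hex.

EB 7E 66 7A

Split into bytes (most-significant first): 7A 66 7E EB.
Little-endian: lowest address holds the least-significant byte.
So at ascending addresses the bytes are EB 7E 66 7A.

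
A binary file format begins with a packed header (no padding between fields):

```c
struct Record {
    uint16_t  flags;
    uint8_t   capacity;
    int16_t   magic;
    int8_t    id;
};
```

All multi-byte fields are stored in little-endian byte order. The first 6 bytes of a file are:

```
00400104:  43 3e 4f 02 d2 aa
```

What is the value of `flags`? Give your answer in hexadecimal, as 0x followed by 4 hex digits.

0x3E43

`flags` is the first field, at byte offset 0, occupying 2 bytes.
Bytes at offsets 0..1: 43 3E.
Little-endian: lowest address holds the least-significant byte.
Reassemble most-significant byte first: 3E 43 → 0x3E43.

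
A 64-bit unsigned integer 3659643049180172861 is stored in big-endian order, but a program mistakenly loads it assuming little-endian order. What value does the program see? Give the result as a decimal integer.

4436640124996536626

3659643049180172861 in 64-bit hexadecimal is 0x32C9A9F6AF1C923D.
Stored big-endian, the bytes at ascending addresses are 32 C9 A9 F6 AF 1C 92 3D.
Read back as little-endian, the first byte is least significant, giving 0x3D921CAFF6A9C932.
0x3D921CAFF6A9C932 = 4436640124996536626.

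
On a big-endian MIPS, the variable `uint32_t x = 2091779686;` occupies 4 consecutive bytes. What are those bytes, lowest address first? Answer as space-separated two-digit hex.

7C AE 06 66

2091779686 in hexadecimal, padded to 32 bits, is 0x7CAE0666.
Split into bytes (most-significant first): 7C AE 06 66.
Big-endian stores the most-significant byte at the lowest address.
So the memory order matches the most-significant-first order: 7C AE 06 66.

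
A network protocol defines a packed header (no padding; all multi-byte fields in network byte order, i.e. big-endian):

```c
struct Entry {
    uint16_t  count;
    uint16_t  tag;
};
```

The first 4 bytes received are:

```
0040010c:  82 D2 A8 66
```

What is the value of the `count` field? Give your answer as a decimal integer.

`count` is the first field, at byte offset 0, occupying 2 bytes.
Bytes at offsets 0..1: 82 D2.
Big-endian: lowest address holds the most-significant byte.
The bytes are already most-significant first: 0x82D2.
0x82D2 = 33490.

33490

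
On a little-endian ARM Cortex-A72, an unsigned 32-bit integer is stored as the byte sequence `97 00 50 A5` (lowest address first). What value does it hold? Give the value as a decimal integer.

2773483671

In little-endian order the low byte comes first in memory.
Reassemble most-significant byte first: A5 50 00 97 → 0xA5500097.
0xA5500097 = 2773483671.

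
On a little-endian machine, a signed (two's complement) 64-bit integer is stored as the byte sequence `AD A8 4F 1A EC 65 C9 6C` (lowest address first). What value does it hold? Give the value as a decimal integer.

In little-endian order the low byte comes first in memory.
Reassemble most-significant byte first: 6C C9 65 EC 1A 4F A8 AD → 0x6CC965EC1A4FA8AD.
0x6CC965EC1A4FA8AD = 7838908691143174317.

7838908691143174317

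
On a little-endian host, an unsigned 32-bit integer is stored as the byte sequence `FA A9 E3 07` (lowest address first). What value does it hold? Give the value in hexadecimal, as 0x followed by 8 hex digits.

0x07E3A9FA

Little-endian stores the least-significant byte at the lowest address.
Reassemble most-significant byte first: 07 E3 A9 FA → 0x07E3A9FA.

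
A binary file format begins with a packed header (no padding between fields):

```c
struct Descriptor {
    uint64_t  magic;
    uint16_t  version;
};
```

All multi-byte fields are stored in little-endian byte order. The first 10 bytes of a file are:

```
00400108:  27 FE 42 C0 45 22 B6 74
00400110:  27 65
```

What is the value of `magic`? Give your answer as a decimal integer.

`magic` is the first field, at byte offset 0, occupying 8 bytes.
Bytes at offsets 0..7: 27 FE 42 C0 45 22 B6 74.
Little-endian stores the least-significant byte at the lowest address.
Reassemble most-significant byte first: 74 B6 22 45 C0 42 FE 27 → 0x74B62245C042FE27.
0x74B62245C042FE27 = 8409947037134683687.

8409947037134683687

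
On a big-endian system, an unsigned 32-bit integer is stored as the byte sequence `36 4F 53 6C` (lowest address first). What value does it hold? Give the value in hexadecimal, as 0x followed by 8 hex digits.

0x364F536C

Big-endian stores the most-significant byte at the lowest address.
The bytes are already most-significant first: 0x364F536C.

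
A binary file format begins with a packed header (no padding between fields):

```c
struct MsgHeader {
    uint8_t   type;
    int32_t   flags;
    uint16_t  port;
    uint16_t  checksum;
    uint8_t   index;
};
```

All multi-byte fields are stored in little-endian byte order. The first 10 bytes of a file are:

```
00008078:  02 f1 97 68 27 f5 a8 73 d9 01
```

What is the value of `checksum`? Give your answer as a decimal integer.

`checksum` follows `type` (1 B), `flags` (4 B), `port` (2 B), so it starts at offset 1 + 4 + 2 = 7 and occupies 2 bytes.
Bytes at offsets 7..8: 73 D9.
Little-endian stores the least-significant byte at the lowest address.
Reassemble most-significant byte first: D9 73 → 0xD973.
0xD973 = 55667.

55667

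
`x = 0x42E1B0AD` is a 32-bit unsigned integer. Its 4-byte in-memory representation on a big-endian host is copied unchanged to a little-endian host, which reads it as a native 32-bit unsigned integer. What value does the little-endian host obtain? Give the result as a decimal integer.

2914050370

Stored big-endian, the bytes at ascending addresses are 42 E1 B0 AD.
Read back as little-endian, the first byte is least significant, giving 0xADB0E142.
0xADB0E142 = 2914050370.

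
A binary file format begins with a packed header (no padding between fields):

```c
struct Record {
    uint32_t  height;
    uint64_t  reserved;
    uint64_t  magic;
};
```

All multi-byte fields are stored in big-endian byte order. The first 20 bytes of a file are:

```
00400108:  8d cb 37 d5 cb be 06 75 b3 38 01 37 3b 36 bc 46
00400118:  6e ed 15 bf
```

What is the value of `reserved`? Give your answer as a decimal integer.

`reserved` follows `height` (4 bytes), so it starts at byte offset 4 and occupies 8 bytes.
Bytes at offsets 4..11: CB BE 06 75 B3 38 01 37.
Big-endian stores the most-significant byte at the lowest address.
The bytes are already most-significant first: 0xCBBE0675B3380137.
0xCBBE0675B3380137 = 14681178937862127927.

14681178937862127927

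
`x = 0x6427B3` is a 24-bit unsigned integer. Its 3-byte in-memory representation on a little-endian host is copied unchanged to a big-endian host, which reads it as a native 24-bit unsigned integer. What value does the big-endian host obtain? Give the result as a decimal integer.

11741028

Stored little-endian, the bytes at ascending addresses are B3 27 64.
Read back as big-endian, the last byte is least significant, giving 0xB32764.
0xB32764 = 11741028.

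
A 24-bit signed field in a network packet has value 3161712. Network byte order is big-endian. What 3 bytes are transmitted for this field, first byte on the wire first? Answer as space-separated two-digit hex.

30 3E 70

3161712 in hexadecimal, padded to 24 bits, is 0x303E70.
Split into bytes (most-significant first): 30 3E 70.
Big-endian stores the most-significant byte at the lowest address.
So the memory order matches the most-significant-first order: 30 3E 70.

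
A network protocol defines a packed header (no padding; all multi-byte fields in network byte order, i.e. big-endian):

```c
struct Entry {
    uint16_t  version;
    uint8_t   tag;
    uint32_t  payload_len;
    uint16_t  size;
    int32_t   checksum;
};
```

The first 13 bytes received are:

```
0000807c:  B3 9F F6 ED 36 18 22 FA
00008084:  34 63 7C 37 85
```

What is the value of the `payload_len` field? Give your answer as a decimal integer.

`payload_len` follows `version` (2 B), `tag` (1 B), so it starts at offset 2 + 1 = 3 and occupies 4 bytes.
Bytes at offsets 3..6: ED 36 18 22.
Big-endian: lowest address holds the most-significant byte.
The bytes are already most-significant first: 0xED361822.
0xED361822 = 3979745314.

3979745314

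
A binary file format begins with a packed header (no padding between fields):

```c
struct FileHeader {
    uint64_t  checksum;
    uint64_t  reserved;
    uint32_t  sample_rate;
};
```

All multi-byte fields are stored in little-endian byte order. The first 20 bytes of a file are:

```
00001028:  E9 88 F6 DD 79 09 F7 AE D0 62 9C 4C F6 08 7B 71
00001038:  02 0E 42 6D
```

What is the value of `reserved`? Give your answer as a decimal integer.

`reserved` follows `checksum` (8 bytes), so it starts at byte offset 8 and occupies 8 bytes.
Bytes at offsets 8..15: D0 62 9C 4C F6 08 7B 71.
Little-endian stores the least-significant byte at the lowest address.
Reassemble most-significant byte first: 71 7B 08 F6 4C 9C 62 D0 → 0x717B08F64C9C62D0.
0x717B08F64C9C62D0 = 8177139402361561808.

8177139402361561808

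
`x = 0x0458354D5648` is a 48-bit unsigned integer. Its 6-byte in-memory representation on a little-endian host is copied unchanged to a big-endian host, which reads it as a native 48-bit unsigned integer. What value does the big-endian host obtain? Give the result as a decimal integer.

79535499728900

Stored little-endian, the bytes at ascending addresses are 48 56 4D 35 58 04.
Read back as big-endian, the last byte is least significant, giving 0x48564D355804.
0x48564D355804 = 79535499728900.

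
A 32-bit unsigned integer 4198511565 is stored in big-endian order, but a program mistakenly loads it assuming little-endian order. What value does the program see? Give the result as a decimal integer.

3442688250

4198511565 in 32-bit hexadecimal is 0xFA4033CD.
Stored big-endian, the bytes at ascending addresses are FA 40 33 CD.
Read back as little-endian, the first byte is least significant, giving 0xCD3340FA.
0xCD3340FA = 3442688250.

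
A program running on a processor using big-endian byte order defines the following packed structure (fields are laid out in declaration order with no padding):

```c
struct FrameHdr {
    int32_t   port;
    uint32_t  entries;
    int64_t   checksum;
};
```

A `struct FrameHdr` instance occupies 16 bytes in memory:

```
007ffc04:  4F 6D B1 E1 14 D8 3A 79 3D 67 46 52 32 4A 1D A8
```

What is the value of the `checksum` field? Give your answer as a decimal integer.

4424582477759782312

`checksum` follows `port` (4 B), `entries` (4 B), so it starts at offset 4 + 4 = 8 and occupies 8 bytes.
Bytes at offsets 8..15: 3D 67 46 52 32 4A 1D A8.
Big-endian: lowest address holds the most-significant byte.
The bytes are already most-significant first: 0x3D674652324A1DA8.
0x3D674652324A1DA8 = 4424582477759782312.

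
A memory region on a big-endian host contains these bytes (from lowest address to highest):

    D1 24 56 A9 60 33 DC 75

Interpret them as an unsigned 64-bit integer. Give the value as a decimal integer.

15070265538551995509

Big-endian: lowest address holds the most-significant byte.
The bytes are already most-significant first: 0xD12456A96033DC75.
0xD12456A96033DC75 = 15070265538551995509.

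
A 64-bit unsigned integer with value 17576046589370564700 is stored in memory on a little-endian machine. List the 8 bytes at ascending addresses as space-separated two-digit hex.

17576046589370564700 in hexadecimal, padded to 64 bits, is 0xF3EAA9404B26005C.
Split into bytes (most-significant first): F3 EA A9 40 4B 26 00 5C.
Little-endian stores the least-significant byte at the lowest address.
So at ascending addresses the bytes are 5C 00 26 4B 40 A9 EA F3.

5C 00 26 4B 40 A9 EA F3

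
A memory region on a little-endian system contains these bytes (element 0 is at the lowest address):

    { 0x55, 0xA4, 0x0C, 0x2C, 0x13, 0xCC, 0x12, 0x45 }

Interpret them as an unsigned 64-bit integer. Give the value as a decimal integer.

Little-endian stores the least-significant byte at the lowest address.
Reassemble most-significant byte first: 45 12 CC 13 2C 0C A4 55 → 0x4512CC132C0CA455.
0x4512CC132C0CA455 = 4977264920913290325.

4977264920913290325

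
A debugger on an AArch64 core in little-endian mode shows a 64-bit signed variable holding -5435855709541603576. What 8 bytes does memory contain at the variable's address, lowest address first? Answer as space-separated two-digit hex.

Two's complement of -5435855709541603576 in 64 bits: 5435855709541603576 = 0x4B7009F7A98198F8; invert → 0xB48FF608567E6707; add 1 → 0xB48FF608567E6708.
Split into bytes (most-significant first): B4 8F F6 08 56 7E 67 08.
In little-endian order the low byte comes first in memory.
So at ascending addresses the bytes are 08 67 7E 56 08 F6 8F B4.

08 67 7E 56 08 F6 8F B4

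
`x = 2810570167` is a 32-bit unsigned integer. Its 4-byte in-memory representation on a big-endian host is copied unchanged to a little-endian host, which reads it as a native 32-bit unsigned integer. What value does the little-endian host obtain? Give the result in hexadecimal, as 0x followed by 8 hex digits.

0xB7E585A7

2810570167 in 32-bit hexadecimal is 0xA785E5B7.
Stored big-endian, the bytes at ascending addresses are A7 85 E5 B7.
Read back as little-endian, the first byte is least significant, giving 0xB7E585A7.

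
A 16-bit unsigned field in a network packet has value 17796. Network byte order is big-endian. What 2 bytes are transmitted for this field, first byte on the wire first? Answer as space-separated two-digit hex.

45 84

17796 in hexadecimal, padded to 16 bits, is 0x4584.
Split into bytes (most-significant first): 45 84.
In big-endian order the high byte comes first in memory.
So the memory order matches the most-significant-first order: 45 84.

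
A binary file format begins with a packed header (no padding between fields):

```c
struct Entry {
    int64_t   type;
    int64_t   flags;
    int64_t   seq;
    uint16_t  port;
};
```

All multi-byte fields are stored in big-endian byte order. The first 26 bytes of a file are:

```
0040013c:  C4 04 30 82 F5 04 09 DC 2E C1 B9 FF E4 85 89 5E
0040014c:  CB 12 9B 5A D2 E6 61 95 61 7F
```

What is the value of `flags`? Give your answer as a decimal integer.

3369178504951597406

`flags` follows `type` (8 bytes), so it starts at byte offset 8 and occupies 8 bytes.
Bytes at offsets 8..15: 2E C1 B9 FF E4 85 89 5E.
Big-endian: lowest address holds the most-significant byte.
The bytes are already most-significant first: 0x2EC1B9FFE485895E.
0x2EC1B9FFE485895E = 3369178504951597406.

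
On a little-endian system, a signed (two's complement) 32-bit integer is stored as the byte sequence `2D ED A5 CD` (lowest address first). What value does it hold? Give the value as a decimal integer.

-844763859

Little-endian stores the least-significant byte at the lowest address.
Reassemble most-significant byte first: CD A5 ED 2D → 0xCDA5ED2D.
Top bit is set, so as a signed 32-bit value this is 0xCDA5ED2D − 2^32 = -844763859.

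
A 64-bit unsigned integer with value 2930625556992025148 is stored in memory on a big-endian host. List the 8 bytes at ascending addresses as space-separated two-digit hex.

2930625556992025148 in hexadecimal, padded to 64 bits, is 0x28ABAC6ABE30E23C.
Split into bytes (most-significant first): 28 AB AC 6A BE 30 E2 3C.
In big-endian order the high byte comes first in memory.
So the memory order matches the most-significant-first order: 28 AB AC 6A BE 30 E2 3C.

28 AB AC 6A BE 30 E2 3C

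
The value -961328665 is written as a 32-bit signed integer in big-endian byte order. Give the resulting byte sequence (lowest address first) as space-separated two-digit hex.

C6 B3 49 E7

Two's complement of -961328665 in 32 bits: 961328665 = 0x394CB619; invert → 0xC6B349E6; add 1 → 0xC6B349E7.
Split into bytes (most-significant first): C6 B3 49 E7.
Big-endian: lowest address holds the most-significant byte.
So the memory order matches the most-significant-first order: C6 B3 49 E7.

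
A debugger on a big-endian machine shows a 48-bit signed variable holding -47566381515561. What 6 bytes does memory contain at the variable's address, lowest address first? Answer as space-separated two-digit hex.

Two's complement of -47566381515561 in 48 bits: 47566381515561 = 0x2B42E9460329; invert → 0xD4BD16B9FCD6; add 1 → 0xD4BD16B9FCD7.
Split into bytes (most-significant first): D4 BD 16 B9 FC D7.
In big-endian order the high byte comes first in memory.
So the memory order matches the most-significant-first order: D4 BD 16 B9 FC D7.

D4 BD 16 B9 FC D7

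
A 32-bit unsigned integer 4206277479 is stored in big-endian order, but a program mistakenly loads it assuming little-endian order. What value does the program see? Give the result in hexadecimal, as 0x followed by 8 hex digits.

4206277479 in 32-bit hexadecimal is 0xFAB6B367.
Stored big-endian, the bytes at ascending addresses are FA B6 B3 67.
Read back as little-endian, the first byte is least significant, giving 0x67B3B6FA.

0x67B3B6FA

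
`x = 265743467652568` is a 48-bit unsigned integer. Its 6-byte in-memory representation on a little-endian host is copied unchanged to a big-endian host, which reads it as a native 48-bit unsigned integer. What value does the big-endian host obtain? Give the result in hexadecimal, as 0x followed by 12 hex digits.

265743467652568 in 48-bit hexadecimal is 0xF1B138FDA5D8.
Stored little-endian, the bytes at ascending addresses are D8 A5 FD 38 B1 F1.
Read back as big-endian, the last byte is least significant, giving 0xD8A5FD38B1F1.

0xD8A5FD38B1F1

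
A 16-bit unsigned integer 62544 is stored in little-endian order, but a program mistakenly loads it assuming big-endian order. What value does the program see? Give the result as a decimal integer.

62544 in 16-bit hexadecimal is 0xF450.
Stored little-endian, the bytes at ascending addresses are 50 F4.
Read back as big-endian, the last byte is least significant, giving 0x50F4.
0x50F4 = 20724.

20724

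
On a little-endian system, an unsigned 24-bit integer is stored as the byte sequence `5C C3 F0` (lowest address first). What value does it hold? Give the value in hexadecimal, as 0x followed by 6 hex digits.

In little-endian order the low byte comes first in memory.
Reassemble most-significant byte first: F0 C3 5C → 0xF0C35C.

0xF0C35C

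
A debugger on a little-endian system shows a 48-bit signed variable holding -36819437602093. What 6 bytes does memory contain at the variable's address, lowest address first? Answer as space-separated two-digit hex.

Two's complement of -36819437602093 in 48 bits: 36819437602093 = 0x217CB17FC52D; invert → 0xDE834E803AD2; add 1 → 0xDE834E803AD3.
Split into bytes (most-significant first): DE 83 4E 80 3A D3.
In little-endian order the low byte comes first in memory.
So at ascending addresses the bytes are D3 3A 80 4E 83 DE.

D3 3A 80 4E 83 DE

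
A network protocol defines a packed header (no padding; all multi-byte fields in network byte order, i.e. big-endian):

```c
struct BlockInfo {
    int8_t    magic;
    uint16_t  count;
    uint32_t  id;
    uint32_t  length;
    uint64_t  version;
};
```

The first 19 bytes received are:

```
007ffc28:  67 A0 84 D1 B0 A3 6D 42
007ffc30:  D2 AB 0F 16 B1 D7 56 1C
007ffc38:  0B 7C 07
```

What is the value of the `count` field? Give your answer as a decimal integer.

`count` follows `magic` (1 byte), so it starts at byte offset 1 and occupies 2 bytes.
Bytes at offsets 1..2: A0 84.
Big-endian stores the most-significant byte at the lowest address.
The bytes are already most-significant first: 0xA084.
0xA084 = 41092.

41092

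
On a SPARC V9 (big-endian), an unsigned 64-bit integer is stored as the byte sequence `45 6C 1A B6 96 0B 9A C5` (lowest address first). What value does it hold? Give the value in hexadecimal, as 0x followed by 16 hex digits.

0x456C1AB6960B9AC5

Big-endian: lowest address holds the most-significant byte.
The bytes are already most-significant first: 0x456C1AB6960B9AC5.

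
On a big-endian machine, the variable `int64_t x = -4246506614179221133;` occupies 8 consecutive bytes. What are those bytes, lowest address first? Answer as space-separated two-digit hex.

Two's complement of -4246506614179221133 in 64 bits: 4246506614179221133 = 0x3AEE9F44427FCE8D; invert → 0xC51160BBBD803172; add 1 → 0xC51160BBBD803173.
Split into bytes (most-significant first): C5 11 60 BB BD 80 31 73.
In big-endian order the high byte comes first in memory.
So the memory order matches the most-significant-first order: C5 11 60 BB BD 80 31 73.

C5 11 60 BB BD 80 31 73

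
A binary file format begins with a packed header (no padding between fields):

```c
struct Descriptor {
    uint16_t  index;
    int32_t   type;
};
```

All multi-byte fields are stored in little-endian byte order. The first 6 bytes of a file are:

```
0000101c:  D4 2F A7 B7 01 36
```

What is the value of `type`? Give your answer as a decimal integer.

`type` follows `index` (2 bytes), so it starts at byte offset 2 and occupies 4 bytes.
Bytes at offsets 2..5: A7 B7 01 36.
Little-endian: lowest address holds the least-significant byte.
Reassemble most-significant byte first: 36 01 B7 A7 → 0x3601B7A7.
0x3601B7A7 = 906082215.

906082215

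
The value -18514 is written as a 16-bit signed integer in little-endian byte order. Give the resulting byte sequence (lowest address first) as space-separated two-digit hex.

Two's complement of -18514 in 16 bits: 18514 = 0x4852; invert → 0xB7AD; add 1 → 0xB7AE.
Split into bytes (most-significant first): B7 AE.
Little-endian: lowest address holds the least-significant byte.
So at ascending addresses the bytes are AE B7.

AE B7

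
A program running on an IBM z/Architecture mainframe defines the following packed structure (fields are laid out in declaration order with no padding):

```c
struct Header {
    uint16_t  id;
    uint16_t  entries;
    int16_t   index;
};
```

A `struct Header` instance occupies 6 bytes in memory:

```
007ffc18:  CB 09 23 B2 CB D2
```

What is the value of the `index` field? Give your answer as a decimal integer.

-13358

`index` follows `id` (2 B), `entries` (2 B), so it starts at offset 2 + 2 = 4 and occupies 2 bytes.
Bytes at offsets 4..5: CB D2.
Big-endian: lowest address holds the most-significant byte.
The bytes are already most-significant first: 0xCBD2.
Top bit is set, so as a signed 16-bit value this is 0xCBD2 − 2^16 = -13358.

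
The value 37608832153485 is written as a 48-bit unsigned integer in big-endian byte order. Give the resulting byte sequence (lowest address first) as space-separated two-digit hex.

22 34 7D 14 B7 8D

37608832153485 in hexadecimal, padded to 48 bits, is 0x22347D14B78D.
Split into bytes (most-significant first): 22 34 7D 14 B7 8D.
Big-endian stores the most-significant byte at the lowest address.
So the memory order matches the most-significant-first order: 22 34 7D 14 B7 8D.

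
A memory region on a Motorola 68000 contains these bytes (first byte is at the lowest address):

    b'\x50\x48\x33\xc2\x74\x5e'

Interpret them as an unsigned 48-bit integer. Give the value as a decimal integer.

88271036249182

Big-endian stores the most-significant byte at the lowest address.
The bytes are already most-significant first: 0x504833C2745E.
0x504833C2745E = 88271036249182.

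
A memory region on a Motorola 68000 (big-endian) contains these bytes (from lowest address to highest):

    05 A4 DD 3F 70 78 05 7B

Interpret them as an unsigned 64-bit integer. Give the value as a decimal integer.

406693130909779323

Big-endian: lowest address holds the most-significant byte.
The bytes are already most-significant first: 0x05A4DD3F7078057B.
0x05A4DD3F7078057B = 406693130909779323.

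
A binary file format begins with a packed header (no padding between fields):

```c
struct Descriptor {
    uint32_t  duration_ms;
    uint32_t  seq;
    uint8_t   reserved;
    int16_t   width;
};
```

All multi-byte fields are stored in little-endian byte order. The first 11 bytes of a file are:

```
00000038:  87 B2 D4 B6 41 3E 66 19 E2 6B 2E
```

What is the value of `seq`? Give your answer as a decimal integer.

`seq` follows `duration_ms` (4 bytes), so it starts at byte offset 4 and occupies 4 bytes.
Bytes at offsets 4..7: 41 3E 66 19.
Little-endian stores the least-significant byte at the lowest address.
Reassemble most-significant byte first: 19 66 3E 41 → 0x19663E41.
0x19663E41 = 426131009.

426131009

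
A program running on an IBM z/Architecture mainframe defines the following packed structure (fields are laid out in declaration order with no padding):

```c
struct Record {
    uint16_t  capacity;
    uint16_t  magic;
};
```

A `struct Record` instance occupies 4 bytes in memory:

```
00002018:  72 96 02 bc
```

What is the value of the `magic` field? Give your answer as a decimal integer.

`magic` follows `capacity` (2 bytes), so it starts at byte offset 2 and occupies 2 bytes.
Bytes at offsets 2..3: 02 BC.
Big-endian: lowest address holds the most-significant byte.
The bytes are already most-significant first: 0x02BC.
0x02BC = 700.

700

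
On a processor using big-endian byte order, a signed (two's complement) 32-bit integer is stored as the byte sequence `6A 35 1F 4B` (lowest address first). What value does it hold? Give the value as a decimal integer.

1781866315

Big-endian stores the most-significant byte at the lowest address.
The bytes are already most-significant first: 0x6A351F4B.
0x6A351F4B = 1781866315.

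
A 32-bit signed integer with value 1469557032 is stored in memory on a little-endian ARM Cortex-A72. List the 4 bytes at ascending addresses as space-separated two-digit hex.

1469557032 in hexadecimal, padded to 32 bits, is 0x5797A928.
Split into bytes (most-significant first): 57 97 A9 28.
Little-endian: lowest address holds the least-significant byte.
So at ascending addresses the bytes are 28 A9 97 57.

28 A9 97 57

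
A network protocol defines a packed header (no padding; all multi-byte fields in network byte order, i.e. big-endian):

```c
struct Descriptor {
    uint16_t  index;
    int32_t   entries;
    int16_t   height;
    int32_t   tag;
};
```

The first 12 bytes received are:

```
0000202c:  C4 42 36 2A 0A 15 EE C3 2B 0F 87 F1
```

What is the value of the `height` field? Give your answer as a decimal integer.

`height` follows `index` (2 B), `entries` (4 B), so it starts at offset 2 + 4 = 6 and occupies 2 bytes.
Bytes at offsets 6..7: EE C3.
Big-endian: lowest address holds the most-significant byte.
The bytes are already most-significant first: 0xEEC3.
Top bit is set, so as a signed 16-bit value this is 0xEEC3 − 2^16 = -4413.

-4413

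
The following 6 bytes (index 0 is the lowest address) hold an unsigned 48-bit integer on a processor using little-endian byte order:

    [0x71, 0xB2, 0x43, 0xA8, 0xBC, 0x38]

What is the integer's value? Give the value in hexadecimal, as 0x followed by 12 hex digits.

In little-endian order the low byte comes first in memory.
Reassemble most-significant byte first: 38 BC A8 43 B2 71 → 0x38BCA843B271.

0x38BCA843B271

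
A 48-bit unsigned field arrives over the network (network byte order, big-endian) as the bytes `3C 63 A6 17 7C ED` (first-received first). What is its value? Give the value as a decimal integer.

66398685986029

Big-endian stores the most-significant byte at the lowest address.
The bytes are already most-significant first: 0x3C63A6177CED.
0x3C63A6177CED = 66398685986029.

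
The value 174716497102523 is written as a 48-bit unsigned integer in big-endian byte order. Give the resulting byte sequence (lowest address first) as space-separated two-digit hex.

9E E7 5A BF 06 BB

174716497102523 in hexadecimal, padded to 48 bits, is 0x9EE75ABF06BB.
Split into bytes (most-significant first): 9E E7 5A BF 06 BB.
Big-endian stores the most-significant byte at the lowest address.
So the memory order matches the most-significant-first order: 9E E7 5A BF 06 BB.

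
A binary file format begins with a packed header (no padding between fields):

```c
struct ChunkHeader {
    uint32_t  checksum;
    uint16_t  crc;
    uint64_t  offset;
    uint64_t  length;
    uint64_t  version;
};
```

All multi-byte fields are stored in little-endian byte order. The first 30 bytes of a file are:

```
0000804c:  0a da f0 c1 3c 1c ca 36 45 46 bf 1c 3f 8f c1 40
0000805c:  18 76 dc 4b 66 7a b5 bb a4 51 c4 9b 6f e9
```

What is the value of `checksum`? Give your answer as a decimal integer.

3253787146

`checksum` is the first field, at byte offset 0, occupying 4 bytes.
Bytes at offsets 0..3: 0A DA F0 C1.
In little-endian order the low byte comes first in memory.
Reassemble most-significant byte first: C1 F0 DA 0A → 0xC1F0DA0A.
0xC1F0DA0A = 3253787146.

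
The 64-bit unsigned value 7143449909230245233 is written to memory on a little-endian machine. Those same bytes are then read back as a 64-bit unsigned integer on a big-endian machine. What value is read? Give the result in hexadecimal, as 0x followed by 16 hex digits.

0x71157746D8A12263

7143449909230245233 in 64-bit hexadecimal is 0x6322A1D846771571.
Stored little-endian, the bytes at ascending addresses are 71 15 77 46 D8 A1 22 63.
Read back as big-endian, the last byte is least significant, giving 0x71157746D8A12263.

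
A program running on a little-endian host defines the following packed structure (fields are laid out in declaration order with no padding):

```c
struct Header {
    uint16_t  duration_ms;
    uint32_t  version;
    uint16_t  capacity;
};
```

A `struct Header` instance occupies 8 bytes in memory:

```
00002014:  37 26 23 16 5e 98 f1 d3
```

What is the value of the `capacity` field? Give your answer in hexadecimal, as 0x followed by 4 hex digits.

`capacity` follows `duration_ms` (2 B), `version` (4 B), so it starts at offset 2 + 4 = 6 and occupies 2 bytes.
Bytes at offsets 6..7: F1 D3.
Little-endian stores the least-significant byte at the lowest address.
Reassemble most-significant byte first: D3 F1 → 0xD3F1.

0xD3F1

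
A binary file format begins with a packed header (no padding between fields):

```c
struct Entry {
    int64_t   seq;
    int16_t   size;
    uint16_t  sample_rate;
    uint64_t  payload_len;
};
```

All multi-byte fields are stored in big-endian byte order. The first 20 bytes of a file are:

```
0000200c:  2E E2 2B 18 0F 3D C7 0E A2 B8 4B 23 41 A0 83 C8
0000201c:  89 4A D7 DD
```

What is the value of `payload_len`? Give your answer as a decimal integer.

4728924506059102173

`payload_len` follows `seq` (8 B), `size` (2 B), `sample_rate` (2 B), so it starts at offset 8 + 2 + 2 = 12 and occupies 8 bytes.
Bytes at offsets 12..19: 41 A0 83 C8 89 4A D7 DD.
Big-endian: lowest address holds the most-significant byte.
The bytes are already most-significant first: 0x41A083C8894AD7DD.
0x41A083C8894AD7DD = 4728924506059102173.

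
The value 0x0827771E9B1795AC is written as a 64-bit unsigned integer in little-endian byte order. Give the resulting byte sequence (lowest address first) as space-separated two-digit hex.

AC 95 17 9B 1E 77 27 08

Split into bytes (most-significant first): 08 27 77 1E 9B 17 95 AC.
Little-endian stores the least-significant byte at the lowest address.
So at ascending addresses the bytes are AC 95 17 9B 1E 77 27 08.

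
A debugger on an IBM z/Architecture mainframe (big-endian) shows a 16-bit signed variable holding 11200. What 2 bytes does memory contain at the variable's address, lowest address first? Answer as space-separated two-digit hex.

2B C0

11200 in hexadecimal, padded to 16 bits, is 0x2BC0.
Split into bytes (most-significant first): 2B C0.
Big-endian: lowest address holds the most-significant byte.
So the memory order matches the most-significant-first order: 2B C0.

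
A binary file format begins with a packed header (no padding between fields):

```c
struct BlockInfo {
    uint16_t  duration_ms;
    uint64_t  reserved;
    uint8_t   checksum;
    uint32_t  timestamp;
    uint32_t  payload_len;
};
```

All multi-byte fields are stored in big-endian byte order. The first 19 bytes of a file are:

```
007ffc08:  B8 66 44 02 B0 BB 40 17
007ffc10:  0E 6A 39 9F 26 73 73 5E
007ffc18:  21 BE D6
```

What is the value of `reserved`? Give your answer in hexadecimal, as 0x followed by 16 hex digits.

`reserved` follows `duration_ms` (2 bytes), so it starts at byte offset 2 and occupies 8 bytes.
Bytes at offsets 2..9: 44 02 B0 BB 40 17 0E 6A.
Big-endian stores the most-significant byte at the lowest address.
The bytes are already most-significant first: 0x4402B0BB40170E6A.

0x4402B0BB40170E6A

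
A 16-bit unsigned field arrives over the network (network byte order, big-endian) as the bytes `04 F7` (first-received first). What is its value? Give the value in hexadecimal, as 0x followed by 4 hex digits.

0x04F7

Big-endian stores the most-significant byte at the lowest address.
The bytes are already most-significant first: 0x04F7.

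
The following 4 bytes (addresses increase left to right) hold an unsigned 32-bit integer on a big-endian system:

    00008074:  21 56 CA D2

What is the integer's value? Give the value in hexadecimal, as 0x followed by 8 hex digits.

0x2156CAD2

In big-endian order the high byte comes first in memory.
The bytes are already most-significant first: 0x2156CAD2.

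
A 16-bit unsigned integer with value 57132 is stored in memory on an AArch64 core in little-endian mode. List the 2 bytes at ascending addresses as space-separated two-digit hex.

57132 in hexadecimal, padded to 16 bits, is 0xDF2C.
Split into bytes (most-significant first): DF 2C.
Little-endian stores the least-significant byte at the lowest address.
So at ascending addresses the bytes are 2C DF.

2C DF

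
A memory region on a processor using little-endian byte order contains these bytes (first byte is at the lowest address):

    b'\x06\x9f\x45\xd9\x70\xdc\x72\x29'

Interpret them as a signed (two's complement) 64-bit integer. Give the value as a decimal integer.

Little-endian: lowest address holds the least-significant byte.
Reassemble most-significant byte first: 29 72 DC 70 D9 45 9F 06 → 0x2972DC70D9459F06.
0x2972DC70D9459F06 = 2986691880139726598.

2986691880139726598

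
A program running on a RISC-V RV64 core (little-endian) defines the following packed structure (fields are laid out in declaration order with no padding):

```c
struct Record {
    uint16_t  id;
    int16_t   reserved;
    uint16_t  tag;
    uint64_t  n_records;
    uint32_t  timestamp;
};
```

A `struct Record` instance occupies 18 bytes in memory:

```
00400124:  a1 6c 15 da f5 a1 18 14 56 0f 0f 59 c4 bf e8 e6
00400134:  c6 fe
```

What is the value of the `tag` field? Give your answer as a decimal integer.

41461

`tag` follows `id` (2 B), `reserved` (2 B), so it starts at offset 2 + 2 = 4 and occupies 2 bytes.
Bytes at offsets 4..5: F5 A1.
Little-endian stores the least-significant byte at the lowest address.
Reassemble most-significant byte first: A1 F5 → 0xA1F5.
0xA1F5 = 41461.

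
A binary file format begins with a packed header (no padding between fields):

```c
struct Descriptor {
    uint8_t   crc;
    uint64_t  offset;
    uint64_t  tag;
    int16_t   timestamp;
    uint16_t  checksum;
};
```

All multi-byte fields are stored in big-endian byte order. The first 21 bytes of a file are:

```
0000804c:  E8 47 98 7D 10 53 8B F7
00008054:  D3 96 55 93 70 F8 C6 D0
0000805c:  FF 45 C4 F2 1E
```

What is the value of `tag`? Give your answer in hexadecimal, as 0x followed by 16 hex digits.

0x96559370F8C6D0FF

`tag` follows `crc` (1 B), `offset` (8 B), so it starts at offset 1 + 8 = 9 and occupies 8 bytes.
Bytes at offsets 9..16: 96 55 93 70 F8 C6 D0 FF.
Big-endian stores the most-significant byte at the lowest address.
The bytes are already most-significant first: 0x96559370F8C6D0FF.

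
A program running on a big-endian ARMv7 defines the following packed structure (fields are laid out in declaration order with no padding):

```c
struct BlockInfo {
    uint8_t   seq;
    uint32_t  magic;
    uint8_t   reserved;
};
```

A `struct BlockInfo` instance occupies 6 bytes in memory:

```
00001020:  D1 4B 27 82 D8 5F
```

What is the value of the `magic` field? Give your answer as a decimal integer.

`magic` follows `seq` (1 byte), so it starts at byte offset 1 and occupies 4 bytes.
Bytes at offsets 1..4: 4B 27 82 D8.
Big-endian stores the most-significant byte at the lowest address.
The bytes are already most-significant first: 0x4B2782D8.
0x4B2782D8 = 1260880600.

1260880600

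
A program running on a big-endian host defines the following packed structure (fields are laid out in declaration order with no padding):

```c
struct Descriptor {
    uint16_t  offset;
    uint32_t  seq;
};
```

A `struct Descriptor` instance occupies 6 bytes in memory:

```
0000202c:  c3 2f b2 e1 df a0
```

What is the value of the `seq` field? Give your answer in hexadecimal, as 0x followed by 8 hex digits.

0xB2E1DFA0

`seq` follows `offset` (2 bytes), so it starts at byte offset 2 and occupies 4 bytes.
Bytes at offsets 2..5: B2 E1 DF A0.
In big-endian order the high byte comes first in memory.
The bytes are already most-significant first: 0xB2E1DFA0.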